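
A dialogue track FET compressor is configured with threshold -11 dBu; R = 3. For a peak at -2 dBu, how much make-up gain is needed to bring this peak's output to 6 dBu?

14 dB

The peak compresses to -11 + 9/3 = -8 dBu.
To reach 6 dBu requires 6 − (-8) = 14 dB of make-up.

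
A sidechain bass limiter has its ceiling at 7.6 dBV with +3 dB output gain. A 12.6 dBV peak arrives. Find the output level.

At ∞:1, everything above 7.6 dBV is held at the ceiling.
Output gain then adds 3 dB: 7.6 + 3 = 10.6 dBV.

10.6 dBV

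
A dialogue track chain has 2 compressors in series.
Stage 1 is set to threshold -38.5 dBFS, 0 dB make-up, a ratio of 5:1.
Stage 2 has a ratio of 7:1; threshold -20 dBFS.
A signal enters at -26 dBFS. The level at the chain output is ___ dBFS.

-36 dBFS

Stage 1: overshoot 12.5 dB → 12.5/5 = 2.5 dB → -36 dBFS.
Stage 2: below threshold (-36 ≤ -20); passes unchanged; output -36 dBFS.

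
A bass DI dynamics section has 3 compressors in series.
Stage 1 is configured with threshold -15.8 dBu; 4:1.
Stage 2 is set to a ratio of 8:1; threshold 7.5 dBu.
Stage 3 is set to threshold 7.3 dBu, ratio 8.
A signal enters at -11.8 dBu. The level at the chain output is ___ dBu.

Stage 1: 4 dB above -15.8 dBu, reduced 4:1 to 1 dB above → -14.8 dBu.
Stage 2: -14.8 dBu is at or below the 7.5 dBu threshold — no compression; output -14.8 dBu.
Stage 3: below threshold (-14.8 ≤ 7.3); passes unchanged; output -14.8 dBu.

-14.8 dBu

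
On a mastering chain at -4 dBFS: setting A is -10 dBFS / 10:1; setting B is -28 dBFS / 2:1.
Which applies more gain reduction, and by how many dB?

A: GR = 6 − 6/10 = 5.4 dB.
B: GR = 24 − 24/2 = 12 dB.
B applies 6.6 dB more gain reduction.

B, by 6.6 dB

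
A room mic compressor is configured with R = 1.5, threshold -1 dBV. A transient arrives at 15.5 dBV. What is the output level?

10 dBV

15.5 dBV sits 16.5 dB over threshold.
The 16.5 dB excess becomes 11 dB after 1.5:1 reduction.
Output = -1 + 11 = 10 dBV.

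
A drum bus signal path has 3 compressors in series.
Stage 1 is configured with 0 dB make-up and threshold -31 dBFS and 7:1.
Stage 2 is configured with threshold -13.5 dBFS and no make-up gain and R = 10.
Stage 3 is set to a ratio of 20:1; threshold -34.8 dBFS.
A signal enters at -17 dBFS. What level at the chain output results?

Stage 1: overshoot 14 dB → 14/7 = 2 dB → -29 dBFS.
Stage 2: -29 dBFS is at or below the -13.5 dBFS threshold — no compression; output -29 dBFS.
Stage 3: overshoot 5.8 dB → 5.8/20 = 0.29 dB → -34.51 dBFS.

-34.51 dBFS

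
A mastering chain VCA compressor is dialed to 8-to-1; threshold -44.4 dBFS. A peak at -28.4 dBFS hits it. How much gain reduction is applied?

14 dB

Overshoot = -28.4 − (-44.4) = 16 dB.
After 8:1 compression the overshoot becomes 16/8 = 2 dB.
GR = overshoot in − overshoot out = 16 − 2 = 14 dB.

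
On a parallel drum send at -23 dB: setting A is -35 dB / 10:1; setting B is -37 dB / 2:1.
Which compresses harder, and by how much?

A: 12 dB over, compressed to 1.2 dB over, so 10.8 dB of GR.
B: 14 dB over, compressed to 7 dB over, so 7 dB of GR.
Difference: 3.8 dB in favour of A.

A, by 3.8 dB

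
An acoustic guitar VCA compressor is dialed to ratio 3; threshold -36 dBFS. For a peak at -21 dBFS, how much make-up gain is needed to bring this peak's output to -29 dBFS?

The peak compresses to -36 + 15/3 = -31 dBFS.
To reach -29 dBFS requires -29 − (-31) = 2 dB of make-up.

2 dB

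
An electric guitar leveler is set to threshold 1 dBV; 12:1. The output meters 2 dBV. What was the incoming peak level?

Post-compression overshoot = 2 − 1 = 1 dB.
Undo the ratio: input overshoot = 1 × 12 = 12 dB, giving input = 13 dBV.

13 dBV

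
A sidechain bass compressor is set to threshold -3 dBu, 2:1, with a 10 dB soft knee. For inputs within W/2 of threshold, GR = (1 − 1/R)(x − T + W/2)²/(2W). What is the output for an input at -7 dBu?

x − T + W/2 = -7 − (-3) + 5 = 1.
GR = (1 − 1/2) × 1² / 20 = 0.5 × 1 / 20 = 0.025 dB.
Output = -7 − 0.025 = -7.025 dBu.

-7.025 dBu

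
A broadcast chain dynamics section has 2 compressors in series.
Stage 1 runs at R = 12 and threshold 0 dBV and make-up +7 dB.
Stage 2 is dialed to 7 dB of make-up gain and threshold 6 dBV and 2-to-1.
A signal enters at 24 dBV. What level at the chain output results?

14.5 dBV

Stage 1: 24 dBV is 24 dB over 0 dBV; at 12:1 that becomes 2 dB over, giving 2 dBV; +7 dB make-up → 9 dBV.
Stage 2: 9 dBV is 3 dB over 6 dBV; at 2:1 that becomes 1.5 dB over, giving 7.5 dBV; +7 dB make-up → 14.5 dBV.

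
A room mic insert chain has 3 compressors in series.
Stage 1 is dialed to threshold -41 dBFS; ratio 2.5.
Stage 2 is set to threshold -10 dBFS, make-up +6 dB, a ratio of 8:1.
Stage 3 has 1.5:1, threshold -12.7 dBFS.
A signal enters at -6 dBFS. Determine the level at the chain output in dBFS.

-21 dBFS

Stage 1: overshoot 35 dB → 35/2.5 = 14 dB → -27 dBFS.
Stage 2: -27 dBFS is at or below the -10 dBFS threshold — no compression; make-up brings it to -21 dBFS.
Stage 3: -21 dBFS ≤ -12.7 dBFS, so stage 3 doesn't engage; output -21 dBFS.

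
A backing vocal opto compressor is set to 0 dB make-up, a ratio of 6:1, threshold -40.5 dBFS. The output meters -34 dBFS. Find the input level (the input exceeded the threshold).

-1.5 dBFS

The compressed level sits -34 − (-40.5) = 6.5 dB over threshold.
Undo the ratio: input overshoot = 6.5 × 6 = 39 dB, giving input = -1.5 dBFS.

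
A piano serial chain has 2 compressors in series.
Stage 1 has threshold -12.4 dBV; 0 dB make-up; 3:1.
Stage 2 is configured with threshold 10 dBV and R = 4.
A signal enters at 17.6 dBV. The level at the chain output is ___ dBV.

Stage 1: overshoot 30 dB → 30/3 = 10 dB → -2.4 dBV.
Stage 2: -2.4 dBV ≤ 10 dBV, so stage 2 doesn't engage; output -2.4 dBV.

-2.4 dBV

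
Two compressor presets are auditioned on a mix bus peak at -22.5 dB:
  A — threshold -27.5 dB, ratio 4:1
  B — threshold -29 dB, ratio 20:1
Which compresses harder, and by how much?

B, by 2.425 dB

A: 5 dB over, compressed to 1.25 dB over, so 3.75 dB of GR.
B: 6.5 dB over, compressed to 0.325 dB over, so 6.175 dB of GR.
B reduces 2.425 dB more.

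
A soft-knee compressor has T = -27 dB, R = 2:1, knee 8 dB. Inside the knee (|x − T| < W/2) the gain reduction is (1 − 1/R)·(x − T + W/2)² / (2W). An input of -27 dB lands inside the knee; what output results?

x − T + W/2 = -27 − (-27) + 4 = 4.
GR = (1 − 1/2) × 4² / 16 = 0.5 × 16 / 16 = 0.5 dB.
Output = -27 − 0.5 = -27.5 dB.

-27.5 dB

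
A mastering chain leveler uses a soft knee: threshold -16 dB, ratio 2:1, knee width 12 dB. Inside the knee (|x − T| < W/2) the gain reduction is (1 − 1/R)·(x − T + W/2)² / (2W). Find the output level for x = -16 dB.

-16.75 dB

x − T + W/2 = -16 − (-16) + 6 = 6.
GR = (1 − 1/2) × 6² / 24 = 0.5 × 36 / 24 = 0.75 dB.
Output = -16 − 0.75 = -16.75 dB.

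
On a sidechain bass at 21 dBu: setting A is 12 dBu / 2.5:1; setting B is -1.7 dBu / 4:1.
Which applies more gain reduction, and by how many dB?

B, by 11.625 dB

A: GR = 9 − 9/2.5 = 5.4 dB.
B: GR = 22.7 − 22.7/4 = 17.025 dB.
Difference: 11.625 dB in favour of B.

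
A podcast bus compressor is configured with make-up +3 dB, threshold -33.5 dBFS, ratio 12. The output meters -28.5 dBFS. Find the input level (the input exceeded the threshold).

-9.5 dBFS

Before make-up, the level was -28.5 − 3 = -31.5 dBFS.
The compressed level sits -31.5 − (-33.5) = 2 dB over threshold.
Undo the ratio: input overshoot = 2 × 12 = 24 dB, giving input = -9.5 dBFS.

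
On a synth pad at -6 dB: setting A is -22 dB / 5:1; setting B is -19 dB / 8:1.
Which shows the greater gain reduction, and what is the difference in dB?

A: GR = 16 − 16/5 = 12.8 dB.
B: GR = 13 − 13/8 = 11.375 dB.
A applies 1.425 dB more gain reduction.

A, by 1.425 dB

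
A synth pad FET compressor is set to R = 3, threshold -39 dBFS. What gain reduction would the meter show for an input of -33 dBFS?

4 dB

-33 dBFS exceeds the threshold by 6 dB.
A 3:1 ratio leaves 2 dB of that excess.
So the signal is attenuated by 6 − 2 = 4 dB.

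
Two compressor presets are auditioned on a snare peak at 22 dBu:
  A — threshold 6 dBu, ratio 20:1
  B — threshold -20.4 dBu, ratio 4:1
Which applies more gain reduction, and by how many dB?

B, by 16.6 dB

A: 16 dB over, compressed to 0.8 dB over, so 15.2 dB of GR.
B: 42.4 dB over, compressed to 10.6 dB over, so 31.8 dB of GR.
B reduces 16.6 dB more.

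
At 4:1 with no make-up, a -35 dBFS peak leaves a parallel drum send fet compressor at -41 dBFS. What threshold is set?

-43 dBFS

Input is 8 dB above T (since output overshoot × R = input overshoot: (-41 − T)·4 = -35 − T gives T = -43 dBFS).
Check: -43 + (-35 − (-43))/4 = -43 + 2 = -41 dBFS. ✓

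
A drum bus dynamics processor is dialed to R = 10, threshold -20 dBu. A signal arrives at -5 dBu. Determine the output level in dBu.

The input is 15 dB above the -20 dBu threshold.
At 10:1 the overshoot is divided by 10, leaving 1.5 dB above threshold.
So the level is -20 + 1.5 = -18.5 dBu.

-18.5 dBu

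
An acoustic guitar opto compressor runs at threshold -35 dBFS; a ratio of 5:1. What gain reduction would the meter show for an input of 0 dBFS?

28 dB

The signal is 35 dB above threshold.
After 5:1 compression the overshoot becomes 35/5 = 7 dB.
So the signal is attenuated by 35 − 7 = 28 dB.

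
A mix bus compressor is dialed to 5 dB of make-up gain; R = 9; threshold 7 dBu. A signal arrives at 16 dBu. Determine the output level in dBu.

13 dBu

The input is 9 dB above the 7 dBu threshold.
9:1 compression reduces that to 9/9 = 1 dB over.
That puts the output at 8 dBu; make-up adds 5 dB, giving 13 dBu.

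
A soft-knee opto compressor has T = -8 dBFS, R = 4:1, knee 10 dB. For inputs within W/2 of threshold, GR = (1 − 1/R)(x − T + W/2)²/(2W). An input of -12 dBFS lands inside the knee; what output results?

-12.0375 dBFS

x − T + W/2 = -12 − (-8) + 5 = 1.
GR = (1 − 1/4) × 1² / 20 = 0.75 × 1 / 20 = 0.0375 dB.
Output = -12 − 0.0375 = -12.0375 dBFS.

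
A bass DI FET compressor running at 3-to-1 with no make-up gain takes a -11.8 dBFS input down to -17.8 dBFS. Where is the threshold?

Gain reduction = -11.8 − (-17.8) = 6 dB; output overshoot = GR / (R − 1) = 6 / 2 = 3 dB.
Threshold = output − output overshoot = -17.8 − 3 = -20.8 dBFS.

-20.8 dBFS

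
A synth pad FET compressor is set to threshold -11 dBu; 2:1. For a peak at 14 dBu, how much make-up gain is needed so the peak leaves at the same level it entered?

12.5 dB

Without make-up, output = threshold + overshoot/2 = -11 + 12.5 = 1.5 dBu.
Gap to target: 12.5 dB.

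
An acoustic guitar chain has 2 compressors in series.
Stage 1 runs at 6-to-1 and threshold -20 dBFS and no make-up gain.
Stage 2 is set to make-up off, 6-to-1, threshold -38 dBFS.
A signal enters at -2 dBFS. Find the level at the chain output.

Stage 1: -2 dBFS is 18 dB over -20 dBFS; at 6:1 that becomes 3 dB over, giving -17 dBFS.
Stage 2: -17 dBFS is 21 dB over -38 dBFS; at 6:1 that becomes 3.5 dB over, giving -34.5 dBFS.

-34.5 dBFS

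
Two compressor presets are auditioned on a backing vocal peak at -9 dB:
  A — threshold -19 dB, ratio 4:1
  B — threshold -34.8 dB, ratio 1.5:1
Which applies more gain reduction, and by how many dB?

A: 10 dB over, compressed to 2.5 dB over, so 7.5 dB of GR.
B: 25.8 dB over, compressed to 17.2 dB over, so 8.6 dB of GR.
B reduces 1.1 dB more.

B, by 1.1 dB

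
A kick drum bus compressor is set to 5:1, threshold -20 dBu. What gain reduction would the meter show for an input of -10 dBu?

-10 dBu exceeds the threshold by 10 dB.
At 5:1, output sits 10/5 = 2 dB above threshold.
So the signal is attenuated by 10 − 2 = 8 dB.

8 dB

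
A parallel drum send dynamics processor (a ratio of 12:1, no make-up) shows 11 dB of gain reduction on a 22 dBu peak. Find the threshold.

10 dBu

Input is 12 dB above T (since output overshoot × R = input overshoot: (11 − T)·12 = 22 − T gives T = 10 dBu).
Check: 10 + (22 − 10)/12 = 10 + 1 = 11 dBu. ✓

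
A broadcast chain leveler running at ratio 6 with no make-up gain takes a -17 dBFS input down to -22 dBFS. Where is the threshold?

-23 dBFS

Let T be the threshold. Output overshoot = (input overshoot)/R, so -22 − T = (-17 − T)/6.
6·(-22 − T) = -17 − T → 5·T = -132 − (-17) = -115.
T = -115/5 = -23 dBFS.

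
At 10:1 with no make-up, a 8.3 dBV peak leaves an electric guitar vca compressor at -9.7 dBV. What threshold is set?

Input is 20 dB above T (since output overshoot × R = input overshoot: (-9.7 − T)·10 = 8.3 − T gives T = -11.7 dBV).
Check: -11.7 + (8.3 − (-11.7))/10 = -11.7 + 2 = -9.7 dBV. ✓

-11.7 dBV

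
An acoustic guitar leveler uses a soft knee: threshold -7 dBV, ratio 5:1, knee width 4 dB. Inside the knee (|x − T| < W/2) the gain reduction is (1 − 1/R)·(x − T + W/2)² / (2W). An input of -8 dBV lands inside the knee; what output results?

x − T + W/2 = -8 − (-7) + 2 = 1.
GR = (1 − 1/5) × 1² / 8 = 0.8 × 1 / 8 = 0.1 dB.
Output = -8 − 0.1 = -8.1 dBV.

-8.1 dBV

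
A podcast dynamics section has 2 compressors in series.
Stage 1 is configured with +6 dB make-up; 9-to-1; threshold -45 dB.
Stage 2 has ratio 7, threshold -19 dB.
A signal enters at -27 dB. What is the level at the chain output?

-37 dB

Stage 1: -27 dB is 18 dB over -45 dB; at 9:1 that becomes 2 dB over, giving -43 dB; +6 dB make-up → -37 dB.
Stage 2: -37 dB is at or below the -19 dB threshold — no compression; output -37 dB.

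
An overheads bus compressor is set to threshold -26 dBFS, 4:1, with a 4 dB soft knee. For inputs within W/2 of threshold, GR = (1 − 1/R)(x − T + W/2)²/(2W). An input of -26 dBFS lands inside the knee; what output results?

x − T + W/2 = -26 − (-26) + 2 = 2.
GR = (1 − 1/4) × 2² / 8 = 0.75 × 4 / 8 = 0.375 dB.
Output = -26 − 0.375 = -26.375 dBFS.

-26.375 dBFS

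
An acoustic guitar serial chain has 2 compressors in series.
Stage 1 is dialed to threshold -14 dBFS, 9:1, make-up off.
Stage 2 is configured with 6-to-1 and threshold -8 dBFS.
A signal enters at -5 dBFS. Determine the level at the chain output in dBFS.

-13 dBFS

Stage 1: -5 dBFS is 9 dB over -14 dBFS; at 9:1 that becomes 1 dB over, giving -13 dBFS.
Stage 2: -13 dBFS ≤ -8 dBFS, so stage 2 doesn't engage; output -13 dBFS.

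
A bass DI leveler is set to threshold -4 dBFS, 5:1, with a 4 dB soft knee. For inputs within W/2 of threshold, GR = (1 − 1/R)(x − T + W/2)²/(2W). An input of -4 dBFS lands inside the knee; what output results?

x − T + W/2 = -4 − (-4) + 2 = 2.
GR = (1 − 1/5) × 2² / 8 = 0.8 × 4 / 8 = 0.4 dB.
Output = -4 − 0.4 = -4.4 dBFS.

-4.4 dBFS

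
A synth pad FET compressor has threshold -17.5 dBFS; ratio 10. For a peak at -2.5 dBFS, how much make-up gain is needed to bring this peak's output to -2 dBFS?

14 dB

The peak compresses to -17.5 + 15/10 = -16 dBFS.
To reach -2 dBFS requires -2 − (-16) = 14 dB of make-up.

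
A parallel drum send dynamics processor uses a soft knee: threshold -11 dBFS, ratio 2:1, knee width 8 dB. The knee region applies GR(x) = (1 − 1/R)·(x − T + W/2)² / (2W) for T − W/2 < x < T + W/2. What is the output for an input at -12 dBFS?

x − T + W/2 = -12 − (-11) + 4 = 3.
GR = (1 − 1/2) × 3² / 16 = 0.5 × 9 / 16 = 0.28125 dB.
Output = -12 − 0.28125 = -12.28125 dBFS.

-12.28125 dBFS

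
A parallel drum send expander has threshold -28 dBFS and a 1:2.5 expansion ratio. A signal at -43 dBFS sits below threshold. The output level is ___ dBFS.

-65.5 dBFS

Undershoot = (-28) − (-43) = 15 dB.
At 1:2.5, that expands to 37.5 dB under threshold.
Output = -28 − 37.5 = -65.5 dBFS.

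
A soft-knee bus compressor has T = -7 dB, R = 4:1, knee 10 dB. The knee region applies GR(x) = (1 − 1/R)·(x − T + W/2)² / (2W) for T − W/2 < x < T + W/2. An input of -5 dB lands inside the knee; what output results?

-6.8375 dB

x − T + W/2 = -5 − (-7) + 5 = 7.
GR = (1 − 1/4) × 7² / 20 = 0.75 × 49 / 20 = 1.8375 dB.
Output = -5 − 1.8375 = -6.8375 dB.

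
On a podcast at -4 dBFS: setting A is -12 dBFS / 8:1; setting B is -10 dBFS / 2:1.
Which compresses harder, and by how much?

A, by 4 dB

A: 8 dB over, compressed to 1 dB over, so 7 dB of GR.
B: 6 dB over, compressed to 3 dB over, so 3 dB of GR.
A reduces 4 dB more.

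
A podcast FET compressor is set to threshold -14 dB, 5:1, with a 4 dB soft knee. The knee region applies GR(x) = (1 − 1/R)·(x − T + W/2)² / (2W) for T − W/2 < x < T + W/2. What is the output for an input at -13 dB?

x − T + W/2 = -13 − (-14) + 2 = 3.
GR = (1 − 1/5) × 3² / 8 = 0.8 × 9 / 8 = 0.9 dB.
Output = -13 − 0.9 = -13.9 dB.

-13.9 dB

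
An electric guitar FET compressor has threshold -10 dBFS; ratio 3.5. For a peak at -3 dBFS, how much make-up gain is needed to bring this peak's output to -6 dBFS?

2 dB

Overshoot 7 dB → 7/3.5 = 2 dB after compression, so the compressed level is -10 + 2 = -8 dBFS.
Make-up = target − compressed = -6 − (-8) = 2 dB.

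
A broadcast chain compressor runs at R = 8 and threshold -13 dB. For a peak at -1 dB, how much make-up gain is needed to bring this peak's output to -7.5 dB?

Without make-up, output = threshold + overshoot/8 = -13 + 1.5 = -11.5 dB.
Gap to target: 4 dB.

4 dB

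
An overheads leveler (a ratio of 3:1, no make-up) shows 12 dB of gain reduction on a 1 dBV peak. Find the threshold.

Gain reduction = 1 − (-11) = 12 dB; output overshoot = GR / (R − 1) = 12 / 2 = 6 dB.
Threshold = output − output overshoot = -11 − 6 = -17 dBV.

-17 dBV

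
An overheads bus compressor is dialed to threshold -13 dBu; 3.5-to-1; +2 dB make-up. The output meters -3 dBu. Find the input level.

15 dBu

Stripping the +2 dB make-up gives -5 dBu at the gain stage.
The compressed level sits -5 − (-13) = 8 dB over threshold.
Input overshoot = R × output overshoot = 28 dB → input = -13 + 28 = 15 dBu.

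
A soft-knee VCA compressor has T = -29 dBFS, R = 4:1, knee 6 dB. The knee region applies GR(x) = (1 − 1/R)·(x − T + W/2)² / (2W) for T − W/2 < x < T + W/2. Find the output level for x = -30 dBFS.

-30.25 dBFS

x − T + W/2 = -30 − (-29) + 3 = 2.
GR = (1 − 1/4) × 2² / 12 = 0.75 × 4 / 12 = 0.25 dB.
Output = -30 − 0.25 = -30.25 dBFS.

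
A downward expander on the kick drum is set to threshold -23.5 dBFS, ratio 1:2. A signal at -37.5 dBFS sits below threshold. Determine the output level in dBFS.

-51.5 dBFS

Below threshold, a 1:2 expander applies gain = (2−1)×(T − x) of attenuation.
(2−1) × 14 = 14 dB, so output = -37.5 − 14 = -51.5 dBFS.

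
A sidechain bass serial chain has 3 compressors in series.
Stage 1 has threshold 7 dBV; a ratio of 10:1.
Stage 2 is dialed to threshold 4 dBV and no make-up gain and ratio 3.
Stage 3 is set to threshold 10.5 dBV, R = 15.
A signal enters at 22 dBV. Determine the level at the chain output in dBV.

5.5 dBV

Stage 1: 15 dB above 7 dBV, reduced 10:1 to 1.5 dB above → 8.5 dBV.
Stage 2: 8.5 dBV is 4.5 dB over 4 dBV; at 3:1 that becomes 1.5 dB over, giving 5.5 dBV.
Stage 3: below threshold (5.5 ≤ 10.5); passes unchanged; output 5.5 dBV.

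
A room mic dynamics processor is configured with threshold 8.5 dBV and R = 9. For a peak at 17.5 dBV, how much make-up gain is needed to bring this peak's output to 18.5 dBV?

9 dB

Without make-up, output = threshold + overshoot/9 = 8.5 + 1 = 9.5 dBV.
Gap to target: 9 dB.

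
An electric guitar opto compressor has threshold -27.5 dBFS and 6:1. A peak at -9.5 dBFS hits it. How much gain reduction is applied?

15 dB

The signal is 18 dB above threshold.
A 6:1 ratio leaves 3 dB of that excess.
Gain reduction = 18 − 3 = 15 dB.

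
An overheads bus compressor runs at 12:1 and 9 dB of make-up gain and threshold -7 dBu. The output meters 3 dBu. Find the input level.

Before make-up, the level was 3 − 9 = -6 dBu.
The compressed level sits -6 − (-7) = 1 dB over threshold.
Before 12:1 compression the overshoot was 1 × 12 = 12 dB, so input = -7 + 12 = 5 dBu.

5 dBu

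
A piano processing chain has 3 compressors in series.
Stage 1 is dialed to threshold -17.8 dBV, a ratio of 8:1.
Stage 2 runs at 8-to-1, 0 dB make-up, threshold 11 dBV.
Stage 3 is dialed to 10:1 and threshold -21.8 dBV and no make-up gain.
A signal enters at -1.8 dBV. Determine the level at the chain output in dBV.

Stage 1: overshoot 16 dB → 16/8 = 2 dB → -15.8 dBV.
Stage 2: -15.8 dBV ≤ 11 dBV, so stage 2 doesn't engage; output -15.8 dBV.
Stage 3: 6 dB above -21.8 dBV, reduced 10:1 to 0.6 dB above → -21.2 dBV.

-21.2 dBV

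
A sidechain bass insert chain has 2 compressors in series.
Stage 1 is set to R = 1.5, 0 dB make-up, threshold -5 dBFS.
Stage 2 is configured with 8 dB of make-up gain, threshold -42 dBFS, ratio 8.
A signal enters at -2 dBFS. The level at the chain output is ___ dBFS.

Stage 1: overshoot 3 dB → 3/1.5 = 2 dB → -3 dBFS.
Stage 2: -3 dBFS is 39 dB over -42 dBFS; at 8:1 that becomes 4.875 dB over, giving -37.125 dBFS; +8 dB make-up → -29.125 dBFS.

-29.125 dBFS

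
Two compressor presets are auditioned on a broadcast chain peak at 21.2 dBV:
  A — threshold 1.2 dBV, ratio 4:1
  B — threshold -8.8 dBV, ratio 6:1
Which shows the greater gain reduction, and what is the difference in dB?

A: GR = 20 − 20/4 = 15 dB.
B: GR = 30 − 30/6 = 25 dB.
Difference: 10 dB in favour of B.

B, by 10 dB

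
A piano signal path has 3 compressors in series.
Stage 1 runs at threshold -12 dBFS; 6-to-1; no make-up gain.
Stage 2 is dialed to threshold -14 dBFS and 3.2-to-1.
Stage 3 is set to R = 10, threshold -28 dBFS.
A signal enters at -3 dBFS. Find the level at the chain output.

-26.490625 dBFS

Stage 1: -3 dBFS is 9 dB over -12 dBFS; at 6:1 that becomes 1.5 dB over, giving -10.5 dBFS.
Stage 2: 3.5 dB above -14 dBFS, reduced 3.2:1 to 1.09375 dB above → -12.90625 dBFS.
Stage 3: 15.09375 dB above -28 dBFS, reduced 10:1 to 1.509375 dB above → -26.490625 dBFS.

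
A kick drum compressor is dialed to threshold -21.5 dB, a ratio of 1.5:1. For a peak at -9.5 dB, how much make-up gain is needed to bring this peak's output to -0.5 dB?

13 dB

Overshoot 12 dB → 12/1.5 = 8 dB after compression, so the compressed level is -21.5 + 8 = -13.5 dB.
Make-up = target − compressed = -0.5 − (-13.5) = 13 dB.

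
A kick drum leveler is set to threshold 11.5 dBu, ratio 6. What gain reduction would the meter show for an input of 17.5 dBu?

5 dB

Overshoot = 17.5 − 11.5 = 6 dB.
At 6:1, output sits 6/6 = 1 dB above threshold.
So the signal is attenuated by 6 − 1 = 5 dB.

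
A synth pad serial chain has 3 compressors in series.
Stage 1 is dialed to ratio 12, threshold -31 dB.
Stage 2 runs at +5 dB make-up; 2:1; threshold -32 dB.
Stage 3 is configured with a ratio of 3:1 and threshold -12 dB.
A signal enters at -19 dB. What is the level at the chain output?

-26 dB

Stage 1: 12 dB above -31 dB, reduced 12:1 to 1 dB above → -30 dB.
Stage 2: 2 dB above -32 dB, reduced 2:1 to 1 dB above → -31 dB; +5 dB make-up → -26 dB.
Stage 3: -26 dB ≤ -12 dB, so stage 3 doesn't engage; output -26 dB.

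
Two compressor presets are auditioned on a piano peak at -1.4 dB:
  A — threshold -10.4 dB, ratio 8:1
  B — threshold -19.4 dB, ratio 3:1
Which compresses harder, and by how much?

A: overshoot 9 dB → output overshoot 1.125 dB → GR 7.875 dB.
B: overshoot 18 dB → output overshoot 6 dB → GR 12 dB.
B applies 4.125 dB more gain reduction.

B, by 4.125 dB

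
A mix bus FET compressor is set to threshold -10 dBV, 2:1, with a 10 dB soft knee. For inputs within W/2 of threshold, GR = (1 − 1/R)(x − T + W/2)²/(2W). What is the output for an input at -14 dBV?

-14.025 dBV

x − T + W/2 = -14 − (-10) + 5 = 1.
GR = (1 − 1/2) × 1² / 20 = 0.5 × 1 / 20 = 0.025 dB.
Output = -14 − 0.025 = -14.025 dBV.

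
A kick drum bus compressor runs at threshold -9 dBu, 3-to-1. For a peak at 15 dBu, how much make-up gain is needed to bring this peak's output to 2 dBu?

Overshoot 24 dB → 24/3 = 8 dB after compression, so the compressed level is -9 + 8 = -1 dBu.
Make-up = target − compressed = 2 − (-1) = 3 dB.

3 dB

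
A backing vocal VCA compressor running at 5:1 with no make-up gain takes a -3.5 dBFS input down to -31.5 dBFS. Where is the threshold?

-38.5 dBFS

Gain reduction = -3.5 − (-31.5) = 28 dB; output overshoot = GR / (R − 1) = 28 / 4 = 7 dB.
Threshold = output − output overshoot = -31.5 − 7 = -38.5 dBFS.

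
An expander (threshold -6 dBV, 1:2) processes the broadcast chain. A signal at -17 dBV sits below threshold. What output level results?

-28 dBV

Undershoot = (-6) − (-17) = 11 dB.
At 1:2, that expands to 22 dB under threshold.
Output = -6 − 22 = -28 dBV.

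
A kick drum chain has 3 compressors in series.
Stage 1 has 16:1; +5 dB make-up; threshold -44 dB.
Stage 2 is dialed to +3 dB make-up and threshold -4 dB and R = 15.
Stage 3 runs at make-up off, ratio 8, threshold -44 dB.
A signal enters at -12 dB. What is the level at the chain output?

Stage 1: overshoot 32 dB → 32/16 = 2 dB → -42 dB; +5 dB make-up → -37 dB.
Stage 2: -37 dB is at or below the -4 dB threshold — no compression; make-up brings it to -34 dB.
Stage 3: -34 dB is 10 dB over -44 dB; at 8:1 that becomes 1.25 dB over, giving -42.75 dB.

-42.75 dB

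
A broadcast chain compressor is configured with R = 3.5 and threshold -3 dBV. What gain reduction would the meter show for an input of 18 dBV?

The signal is 21 dB above threshold.
A 3.5:1 ratio leaves 6 dB of that excess.
GR = overshoot in − overshoot out = 21 − 6 = 15 dB.

15 dB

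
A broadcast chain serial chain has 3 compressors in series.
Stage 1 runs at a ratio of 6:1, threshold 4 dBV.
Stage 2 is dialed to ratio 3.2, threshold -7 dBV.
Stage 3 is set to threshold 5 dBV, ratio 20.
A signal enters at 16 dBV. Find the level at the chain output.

-2.9375 dBV

Stage 1: overshoot 12 dB → 12/6 = 2 dB → 6 dBV.
Stage 2: 13 dB above -7 dBV, reduced 3.2:1 to 4.0625 dB above → -2.9375 dBV.
Stage 3: -2.9375 dBV is at or below the 5 dBV threshold — no compression; output -2.9375 dBV.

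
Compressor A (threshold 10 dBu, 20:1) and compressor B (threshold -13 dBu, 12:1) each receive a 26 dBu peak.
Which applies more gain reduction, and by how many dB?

B, by 20.55 dB

A: overshoot 16 dB → output overshoot 0.8 dB → GR 15.2 dB.
B: overshoot 39 dB → output overshoot 3.25 dB → GR 35.75 dB.
Difference: 20.55 dB in favour of B.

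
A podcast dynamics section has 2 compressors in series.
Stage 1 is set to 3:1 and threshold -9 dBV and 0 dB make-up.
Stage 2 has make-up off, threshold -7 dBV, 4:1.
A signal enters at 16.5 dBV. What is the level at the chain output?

Stage 1: 25.5 dB above -9 dBV, reduced 3:1 to 8.5 dB above → -0.5 dBV.
Stage 2: 6.5 dB above -7 dBV, reduced 4:1 to 1.625 dB above → -5.375 dBV.

-5.375 dBV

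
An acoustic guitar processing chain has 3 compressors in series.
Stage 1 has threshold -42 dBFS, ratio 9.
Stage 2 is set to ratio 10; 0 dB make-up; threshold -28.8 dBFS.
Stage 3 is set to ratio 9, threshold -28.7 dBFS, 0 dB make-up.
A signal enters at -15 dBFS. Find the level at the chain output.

-39 dBFS

Stage 1: 27 dB above -42 dBFS, reduced 9:1 to 3 dB above → -39 dBFS.
Stage 2: -39 dBFS ≤ -28.8 dBFS, so stage 2 doesn't engage; output -39 dBFS.
Stage 3: -39 dBFS ≤ -28.7 dBFS, so stage 3 doesn't engage; output -39 dBFS.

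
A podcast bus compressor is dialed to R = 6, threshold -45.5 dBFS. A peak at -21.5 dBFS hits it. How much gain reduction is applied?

Overshoot = -21.5 − (-45.5) = 24 dB.
After 6:1 compression the overshoot becomes 24/6 = 4 dB.
GR = overshoot in − overshoot out = 24 − 4 = 20 dB.

20 dB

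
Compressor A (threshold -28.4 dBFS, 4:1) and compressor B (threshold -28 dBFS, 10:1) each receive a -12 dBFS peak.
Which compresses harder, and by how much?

A: GR = 16.4 − 16.4/4 = 12.3 dB.
B: GR = 16 − 16/10 = 14.4 dB.
B reduces 2.1 dB more.

B, by 2.1 dB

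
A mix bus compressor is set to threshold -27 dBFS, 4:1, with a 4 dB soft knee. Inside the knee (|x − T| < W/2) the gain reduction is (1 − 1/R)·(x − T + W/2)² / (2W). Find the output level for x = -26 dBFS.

x − T + W/2 = -26 − (-27) + 2 = 3.
GR = (1 − 1/4) × 3² / 8 = 0.75 × 9 / 8 = 0.84375 dB.
Output = -26 − 0.84375 = -26.84375 dBFS.

-26.84375 dBFS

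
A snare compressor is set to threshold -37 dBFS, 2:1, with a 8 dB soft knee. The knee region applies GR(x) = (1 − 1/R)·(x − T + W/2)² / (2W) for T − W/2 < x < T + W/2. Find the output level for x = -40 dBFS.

-40.03125 dBFS

x − T + W/2 = -40 − (-37) + 4 = 1.
GR = (1 − 1/2) × 1² / 16 = 0.5 × 1 / 16 = 0.03125 dB.
Output = -40 − 0.03125 = -40.03125 dBFS.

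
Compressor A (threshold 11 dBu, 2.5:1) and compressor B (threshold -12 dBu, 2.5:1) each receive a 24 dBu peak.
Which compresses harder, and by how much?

A: 13 dB over, compressed to 5.2 dB over, so 7.8 dB of GR.
B: 36 dB over, compressed to 14.4 dB over, so 21.6 dB of GR.
Difference: 13.8 dB in favour of B.

B, by 13.8 dB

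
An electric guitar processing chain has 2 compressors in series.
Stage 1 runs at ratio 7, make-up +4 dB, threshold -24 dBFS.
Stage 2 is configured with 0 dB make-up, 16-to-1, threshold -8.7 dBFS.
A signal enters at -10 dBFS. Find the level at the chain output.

Stage 1: -10 dBFS is 14 dB over -24 dBFS; at 7:1 that becomes 2 dB over, giving -22 dBFS; +4 dB make-up → -18 dBFS.
Stage 2: -18 dBFS is at or below the -8.7 dBFS threshold — no compression; output -18 dBFS.

-18 dBFS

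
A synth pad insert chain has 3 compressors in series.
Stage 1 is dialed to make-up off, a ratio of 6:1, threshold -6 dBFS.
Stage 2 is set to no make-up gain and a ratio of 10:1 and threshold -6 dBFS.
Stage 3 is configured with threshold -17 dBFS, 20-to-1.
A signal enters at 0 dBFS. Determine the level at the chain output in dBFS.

-16.445 dBFS

Stage 1: overshoot 6 dB → 6/6 = 1 dB → -5 dBFS.
Stage 2: -5 dBFS is 1 dB over -6 dBFS; at 10:1 that becomes 0.1 dB over, giving -5.9 dBFS.
Stage 3: 11.1 dB above -17 dBFS, reduced 20:1 to 0.555 dB above → -16.445 dBFS.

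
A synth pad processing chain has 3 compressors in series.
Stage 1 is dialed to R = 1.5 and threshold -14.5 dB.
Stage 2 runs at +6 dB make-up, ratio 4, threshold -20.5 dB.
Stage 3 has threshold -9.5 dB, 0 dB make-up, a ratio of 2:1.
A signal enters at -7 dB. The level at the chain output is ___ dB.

-11.75 dB

Stage 1: -7 dB is 7.5 dB over -14.5 dB; at 1.5:1 that becomes 5 dB over, giving -9.5 dB.
Stage 2: -9.5 dB is 11 dB over -20.5 dB; at 4:1 that becomes 2.75 dB over, giving -17.75 dB; +6 dB make-up → -11.75 dB.
Stage 3: below threshold (-11.75 ≤ -9.5); passes unchanged; output -11.75 dB.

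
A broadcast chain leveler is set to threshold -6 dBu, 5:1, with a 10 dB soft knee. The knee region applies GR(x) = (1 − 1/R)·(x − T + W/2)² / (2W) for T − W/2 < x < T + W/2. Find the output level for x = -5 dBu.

x − T + W/2 = -5 − (-6) + 5 = 6.
GR = (1 − 1/5) × 6² / 20 = 0.8 × 36 / 20 = 1.44 dB.
Output = -5 − 1.44 = -6.44 dBu.

-6.44 dBu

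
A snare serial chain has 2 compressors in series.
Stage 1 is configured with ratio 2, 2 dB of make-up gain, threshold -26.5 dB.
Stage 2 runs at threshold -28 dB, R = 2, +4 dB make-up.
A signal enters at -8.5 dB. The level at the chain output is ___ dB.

Stage 1: -8.5 dB is 18 dB over -26.5 dB; at 2:1 that becomes 9 dB over, giving -17.5 dB; +2 dB make-up → -15.5 dB.
Stage 2: overshoot 12.5 dB → 12.5/2 = 6.25 dB → -21.75 dB; +4 dB make-up → -17.75 dB.

-17.75 dB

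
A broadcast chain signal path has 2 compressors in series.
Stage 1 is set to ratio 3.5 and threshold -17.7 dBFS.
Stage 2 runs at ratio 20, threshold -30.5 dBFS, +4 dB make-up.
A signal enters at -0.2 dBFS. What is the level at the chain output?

Stage 1: -0.2 dBFS is 17.5 dB over -17.7 dBFS; at 3.5:1 that becomes 5 dB over, giving -12.7 dBFS.
Stage 2: -12.7 dBFS is 17.8 dB over -30.5 dBFS; at 20:1 that becomes 0.89 dB over, giving -29.61 dBFS; +4 dB make-up → -25.61 dBFS.

-25.61 dBFS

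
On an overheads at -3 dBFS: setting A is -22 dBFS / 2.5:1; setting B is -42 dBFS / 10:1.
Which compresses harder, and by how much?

B, by 23.7 dB

A: GR = 19 − 19/2.5 = 11.4 dB.
B: GR = 39 − 39/10 = 35.1 dB.
Difference: 23.7 dB in favour of B.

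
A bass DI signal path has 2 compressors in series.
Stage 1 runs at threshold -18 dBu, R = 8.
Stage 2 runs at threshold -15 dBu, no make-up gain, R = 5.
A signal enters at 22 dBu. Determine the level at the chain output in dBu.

-14.6 dBu

Stage 1: 22 dBu is 40 dB over -18 dBu; at 8:1 that becomes 5 dB over, giving -13 dBu.
Stage 2: -13 dBu is 2 dB over -15 dBu; at 5:1 that becomes 0.4 dB over, giving -14.6 dBu.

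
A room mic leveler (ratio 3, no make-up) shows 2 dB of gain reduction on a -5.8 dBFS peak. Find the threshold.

Gain reduction = -5.8 − (-7.8) = 2 dB; output overshoot = GR / (R − 1) = 2 / 2 = 1 dB.
Threshold = output − output overshoot = -7.8 − 1 = -8.8 dBFS.

-8.8 dBFS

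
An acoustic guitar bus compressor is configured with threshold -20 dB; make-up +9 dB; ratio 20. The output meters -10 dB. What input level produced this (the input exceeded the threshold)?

Remove make-up: -10 − 9 = -19 dB.
Post-compression overshoot = -19 − (-20) = 1 dB.
Before 20:1 compression the overshoot was 1 × 20 = 20 dB, so input = -20 + 20 = 0 dB.

0 dB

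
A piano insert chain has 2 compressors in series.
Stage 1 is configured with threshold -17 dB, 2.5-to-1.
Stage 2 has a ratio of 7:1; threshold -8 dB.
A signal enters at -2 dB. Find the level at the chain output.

-11 dB

Stage 1: -2 dB is 15 dB over -17 dB; at 2.5:1 that becomes 6 dB over, giving -11 dB.
Stage 2: -11 dB is at or below the -8 dB threshold — no compression; output -11 dB.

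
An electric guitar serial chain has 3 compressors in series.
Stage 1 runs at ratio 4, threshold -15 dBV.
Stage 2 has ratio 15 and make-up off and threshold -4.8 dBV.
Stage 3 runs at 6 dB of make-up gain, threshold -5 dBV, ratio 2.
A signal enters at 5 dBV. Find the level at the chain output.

-4 dBV

Stage 1: overshoot 20 dB → 20/4 = 5 dB → -10 dBV.
Stage 2: -10 dBV is at or below the -4.8 dBV threshold — no compression; output -10 dBV.
Stage 3: -10 dBV ≤ -5 dBV, so stage 3 doesn't engage; make-up brings it to -4 dBV.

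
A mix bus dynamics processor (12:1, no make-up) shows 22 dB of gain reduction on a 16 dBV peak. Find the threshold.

Gain reduction = 16 − (-6) = 22 dB; output overshoot = GR / (R − 1) = 22 / 11 = 2 dB.
Threshold = output − output overshoot = -6 − 2 = -8 dBV.

-8 dBV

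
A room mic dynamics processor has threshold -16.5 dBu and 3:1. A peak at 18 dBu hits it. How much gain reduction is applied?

18 dBu exceeds the threshold by 34.5 dB.
At 3:1, output sits 34.5/3 = 11.5 dB above threshold.
So the signal is attenuated by 34.5 − 11.5 = 23 dB.

23 dB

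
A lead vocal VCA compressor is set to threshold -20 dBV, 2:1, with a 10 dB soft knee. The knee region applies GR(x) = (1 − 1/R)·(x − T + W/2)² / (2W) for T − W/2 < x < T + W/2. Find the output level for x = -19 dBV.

x − T + W/2 = -19 − (-20) + 5 = 6.
GR = (1 − 1/2) × 6² / 20 = 0.5 × 36 / 20 = 0.9 dB.
Output = -19 − 0.9 = -19.9 dBV.

-19.9 dBV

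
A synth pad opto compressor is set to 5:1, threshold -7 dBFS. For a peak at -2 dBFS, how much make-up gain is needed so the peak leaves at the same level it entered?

4 dB

The peak compresses to -7 + 5/5 = -6 dBFS.
To reach -2 dBFS requires -2 − (-6) = 4 dB of make-up.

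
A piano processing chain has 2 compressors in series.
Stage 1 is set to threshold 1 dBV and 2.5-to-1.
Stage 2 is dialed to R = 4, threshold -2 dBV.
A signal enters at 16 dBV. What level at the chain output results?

0.25 dBV

Stage 1: 16 dBV is 15 dB over 1 dBV; at 2.5:1 that becomes 6 dB over, giving 7 dBV.
Stage 2: overshoot 9 dB → 9/4 = 2.25 dB → 0.25 dBV.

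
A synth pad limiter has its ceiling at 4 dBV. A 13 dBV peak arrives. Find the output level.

The limiter clamps the peak to its 4 dBV ceiling.

4 dBV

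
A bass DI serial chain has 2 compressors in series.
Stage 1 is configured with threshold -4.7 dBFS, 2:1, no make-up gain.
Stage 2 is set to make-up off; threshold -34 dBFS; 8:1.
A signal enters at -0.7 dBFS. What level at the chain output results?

-30.0875 dBFS

Stage 1: -0.7 dBFS is 4 dB over -4.7 dBFS; at 2:1 that becomes 2 dB over, giving -2.7 dBFS.
Stage 2: 31.3 dB above -34 dBFS, reduced 8:1 to 3.9125 dB above → -30.0875 dBFS.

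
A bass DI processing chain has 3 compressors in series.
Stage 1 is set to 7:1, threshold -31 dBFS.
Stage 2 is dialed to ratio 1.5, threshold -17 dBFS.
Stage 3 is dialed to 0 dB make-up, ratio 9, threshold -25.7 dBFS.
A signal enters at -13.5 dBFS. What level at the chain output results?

-28.5 dBFS

Stage 1: -13.5 dBFS is 17.5 dB over -31 dBFS; at 7:1 that becomes 2.5 dB over, giving -28.5 dBFS.
Stage 2: -28.5 dBFS is at or below the -17 dBFS threshold — no compression; output -28.5 dBFS.
Stage 3: -28.5 dBFS is at or below the -25.7 dBFS threshold — no compression; output -28.5 dBFS.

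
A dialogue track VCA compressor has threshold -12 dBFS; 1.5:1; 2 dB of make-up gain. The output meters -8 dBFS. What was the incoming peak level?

Remove make-up: -8 − 2 = -10 dBFS.
Post-compression overshoot = -10 − (-12) = 2 dB.
Before 1.5:1 compression the overshoot was 2 × 1.5 = 3 dB, so input = -12 + 3 = -9 dBFS.

-9 dBFS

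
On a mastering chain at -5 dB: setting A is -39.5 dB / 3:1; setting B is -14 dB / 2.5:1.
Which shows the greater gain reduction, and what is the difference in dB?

A, by 17.6 dB

A: GR = 34.5 − 34.5/3 = 23 dB.
B: GR = 9 − 9/2.5 = 5.4 dB.
A reduces 17.6 dB more.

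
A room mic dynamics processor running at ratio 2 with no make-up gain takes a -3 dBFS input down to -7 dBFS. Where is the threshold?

-11 dBFS

Gain reduction = -3 − (-7) = 4 dB; output overshoot = GR / (R − 1) = 4 / 1 = 4 dB.
Threshold = output − output overshoot = -7 − 4 = -11 dBFS.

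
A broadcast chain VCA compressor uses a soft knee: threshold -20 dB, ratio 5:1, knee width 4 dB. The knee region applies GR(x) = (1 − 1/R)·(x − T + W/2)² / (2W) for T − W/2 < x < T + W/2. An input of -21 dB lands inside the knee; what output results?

x − T + W/2 = -21 − (-20) + 2 = 1.
GR = (1 − 1/5) × 1² / 8 = 0.8 × 1 / 8 = 0.1 dB.
Output = -21 − 0.1 = -21.1 dB.

-21.1 dB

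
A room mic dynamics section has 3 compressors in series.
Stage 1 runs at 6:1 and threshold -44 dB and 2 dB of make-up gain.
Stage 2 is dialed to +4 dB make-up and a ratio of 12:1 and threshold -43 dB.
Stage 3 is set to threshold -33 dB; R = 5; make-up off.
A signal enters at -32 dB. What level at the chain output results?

Stage 1: overshoot 12 dB → 12/6 = 2 dB → -42 dB; +2 dB make-up → -40 dB.
Stage 2: 3 dB above -43 dB, reduced 12:1 to 0.25 dB above → -42.75 dB; +4 dB make-up → -38.75 dB.
Stage 3: -38.75 dB ≤ -33 dB, so stage 3 doesn't engage; output -38.75 dB.

-38.75 dB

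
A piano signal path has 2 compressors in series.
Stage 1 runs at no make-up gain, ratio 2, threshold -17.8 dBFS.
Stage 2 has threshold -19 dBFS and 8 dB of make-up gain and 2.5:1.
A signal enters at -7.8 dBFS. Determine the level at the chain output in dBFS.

-8.52 dBFS

Stage 1: overshoot 10 dB → 10/2 = 5 dB → -12.8 dBFS.
Stage 2: -12.8 dBFS is 6.2 dB over -19 dBFS; at 2.5:1 that becomes 2.48 dB over, giving -16.52 dBFS; +8 dB make-up → -8.52 dBFS.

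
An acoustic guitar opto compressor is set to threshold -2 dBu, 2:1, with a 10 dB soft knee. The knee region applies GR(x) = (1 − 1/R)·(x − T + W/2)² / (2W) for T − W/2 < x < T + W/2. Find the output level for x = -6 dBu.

-6.025 dBu

x − T + W/2 = -6 − (-2) + 5 = 1.
GR = (1 − 1/2) × 1² / 20 = 0.5 × 1 / 20 = 0.025 dB.
Output = -6 − 0.025 = -6.025 dBu.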